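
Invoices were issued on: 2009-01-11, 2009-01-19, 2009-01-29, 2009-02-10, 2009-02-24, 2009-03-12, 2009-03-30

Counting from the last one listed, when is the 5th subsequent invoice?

Intervals are 8, 10, 12, 14, 16, 18 days — an arithmetic progression with common difference 2.
Next gap: 20 days. 2009-03-30 + 20 days = 2009-04-19.
Next gap: 22 days. 2009-04-19 + 22 days = 2009-05-11.
Next gap: 24 days. 2009-05-11 + 24 days = 2009-06-04.
Next gap: 26 days. 2009-06-04 + 26 days = 2009-06-30.
Next gap: 28 days. 2009-06-30 + 28 days = 2009-07-28.

2009-07-28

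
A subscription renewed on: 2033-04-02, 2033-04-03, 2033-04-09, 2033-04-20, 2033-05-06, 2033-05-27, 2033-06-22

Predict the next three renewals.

2033-07-23, 2033-08-28, 2033-10-08

Intervals are 1, 6, 11, 16, 21, 26 days — an arithmetic progression with common difference 5.
Next gap: 31 days. 2033-06-22 + 31 days = 2033-07-23.
Next gap: 36 days. 2033-07-23 + 36 days = 2033-08-28.
Next gap: 41 days. 2033-08-28 + 41 days = 2033-10-08.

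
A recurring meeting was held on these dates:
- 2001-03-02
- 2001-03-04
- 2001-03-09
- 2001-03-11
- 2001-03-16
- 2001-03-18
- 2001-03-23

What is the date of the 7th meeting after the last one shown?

Every event lands on a Friday or Sunday (gaps cycle 2, 5, 2, 5, 2, 5).
So the schedule is: every Friday and Sunday.
Next Sunday: 2001-03-25.
The following Friday is 2001-03-30.
Next Sunday: 2001-04-01.
Next Friday: 2001-04-06.
The following Sunday is 2001-04-08.
Next Friday: 2001-04-13.
Next Sunday: 2001-04-15.

2001-04-15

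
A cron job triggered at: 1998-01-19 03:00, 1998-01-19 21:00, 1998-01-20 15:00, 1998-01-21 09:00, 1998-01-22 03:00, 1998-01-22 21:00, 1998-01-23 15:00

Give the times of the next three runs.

Gaps: 18, 18, 18, 18, 18, 18 hours — each event is 18 hours after the previous one.
1998-01-23 15:00 + 18 h = 1998-01-24 09:00.
1998-01-24 09:00 + 18 h = 1998-01-25 03:00.
1998-01-25 03:00 + 18 h = 1998-01-25 21:00.

1998-01-24 09:00, 1998-01-25 03:00, 1998-01-25 21:00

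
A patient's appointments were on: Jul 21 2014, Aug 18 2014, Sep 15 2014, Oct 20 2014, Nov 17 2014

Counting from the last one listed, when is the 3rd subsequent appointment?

Feb 16 2015

All dates are Mondays, 28, 28, 35, 28 days apart.
Specifically, the 3rd Monday of each month.
December 2014 — 3rd Monday is Dec 15 2014.
January 2015 — 3rd Monday is Jan 19 2015.
February 2015 — 3rd Monday is Feb 16 2015.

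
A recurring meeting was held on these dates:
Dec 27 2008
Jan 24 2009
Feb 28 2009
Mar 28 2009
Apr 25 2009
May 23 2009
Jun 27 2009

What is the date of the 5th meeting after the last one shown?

All dates are Saturdays, 28, 35, 28, 28, 28, 35 days apart.
Specifically, the 4th Saturday of each month.
July 2009 — 4th Saturday is Jul 25 2009.
August 2009 — 4th Saturday is Aug 22 2009.
September 2009 — 4th Saturday is Sep 26 2009.
October 2009 — 4th Saturday is Oct 24 2009.
4th Saturday of November 2009: Nov 28 2009.

Nov 28 2009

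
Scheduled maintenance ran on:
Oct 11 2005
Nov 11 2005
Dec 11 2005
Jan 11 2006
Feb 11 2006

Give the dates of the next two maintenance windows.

Each date is the 11th; the gaps (31, 30, 31, 31) track the month lengths.
The rule is the 11th of each month.
Next: March 2006 → Mar 11 2006.
Next: April 2006 → Apr 11 2006.

Mar 11 2006, Apr 11 2006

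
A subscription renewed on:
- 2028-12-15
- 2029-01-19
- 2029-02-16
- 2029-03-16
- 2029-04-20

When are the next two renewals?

All dates are Fridays, 35, 28, 28, 35 days apart.
Specifically, the 3rd Friday of each month.
3rd Friday of May 2029: 2029-05-18.
June 2029 — 3rd Friday is 2029-06-15.

2029-05-18, 2029-06-15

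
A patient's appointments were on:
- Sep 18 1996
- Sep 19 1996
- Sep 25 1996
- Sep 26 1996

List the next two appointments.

Oct 2 1996, Oct 3 1996

Gaps: 1, 6, 1 days — not constant, but cyclic with period 2.
The events fall on every Wednesday and Thursday.
The following Wednesday is Oct 2 1996.
Next Thursday: Oct 3 1996.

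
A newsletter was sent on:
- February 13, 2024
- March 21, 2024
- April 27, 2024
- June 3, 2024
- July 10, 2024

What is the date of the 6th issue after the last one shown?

The spacing is 37, 37, 37, 37 days — always 37 days.
July 10, 2024 + 37 days = August 16, 2024.
August 16, 2024 + 37 days = September 22, 2024.
September 22, 2024 + 37 days = October 29, 2024.
October 29, 2024 + 37 days = December 5, 2024.
December 5, 2024 + 37 days = January 11, 2025.
January 11, 2025 + 37 days = February 17, 2025.

February 17, 2025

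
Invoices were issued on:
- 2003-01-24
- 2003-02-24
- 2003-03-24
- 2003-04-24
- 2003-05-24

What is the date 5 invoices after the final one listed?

The day-of-month is always 24 (31, 28, 31, 30 days between events).
So this recurs on the 24th of each month.
June 2003: 2003-06-24.
Next: July 2003 → 2003-07-24.
August 2003: 2003-08-24.
Next: September 2003 → 2003-09-24.
October 2003: 2003-10-24.

2003-10-24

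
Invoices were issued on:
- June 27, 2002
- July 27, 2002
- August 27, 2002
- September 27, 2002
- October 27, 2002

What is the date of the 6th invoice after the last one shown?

Each date is the 27th; the gaps (30, 31, 31, 30) track the month lengths.
The rule is the 27th of each month.
Next: November 2002 → November 27, 2002.
December 2002: December 27, 2002.
Next: January 2003 → January 27, 2003.
February 2003: February 27, 2003.
Next: March 2003 → March 27, 2003.
Next: April 2003 → April 27, 2003.

April 27, 2003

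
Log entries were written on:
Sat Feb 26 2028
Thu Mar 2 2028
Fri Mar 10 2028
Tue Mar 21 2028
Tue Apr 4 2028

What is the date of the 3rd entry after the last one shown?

Sat Jun 3 2028

The spacing grows by 3 each time: 5, 8, 11, 14 days.
Next gap: 17 days. Tue Apr 4 2028 + 17 days = Fri Apr 21 2028.
Next gap: 20 days. Fri Apr 21 2028 + 20 days = Thu May 11 2028.
Next gap: 23 days. Thu May 11 2028 + 23 days = Sat Jun 3 2028.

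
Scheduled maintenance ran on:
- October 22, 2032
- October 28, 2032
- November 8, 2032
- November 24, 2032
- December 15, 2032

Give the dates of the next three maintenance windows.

January 10, 2033; February 10, 2033; March 18, 2033

Intervals are 6, 11, 16, 21 days — an arithmetic progression with common difference 5.
Next gap: 26 days. December 15, 2032 + 26 days = January 10, 2033.
Next gap: 31 days. January 10, 2033 + 31 days = February 10, 2033.
Next gap: 36 days. February 10, 2033 + 36 days = March 18, 2033.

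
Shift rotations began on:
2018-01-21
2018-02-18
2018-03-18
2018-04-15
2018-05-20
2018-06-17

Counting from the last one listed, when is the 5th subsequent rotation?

These are Sundays at 28- or 35-day spacing (28, 28, 28, 35, 28).
The pattern: 3rd Sunday of the month.
3rd Sunday of July 2018: 2018-07-15.
3rd Sunday of August 2018: 2018-08-19.
3rd Sunday of September 2018: 2018-09-16.
3rd Sunday of October 2018: 2018-10-21.
November 2018 — 3rd Sunday is 2018-11-18.

2018-11-18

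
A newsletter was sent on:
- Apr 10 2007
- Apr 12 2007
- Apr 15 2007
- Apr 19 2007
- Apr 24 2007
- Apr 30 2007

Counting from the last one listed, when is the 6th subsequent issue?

Intervals are 2, 3, 4, 5, 6 days — an arithmetic progression with common difference 1.
Next gap: 7 days. Apr 30 2007 + 7 days = May 7 2007.
Next gap: 8 days. May 7 2007 + 8 days = May 15 2007.
Next gap: 9 days. May 15 2007 + 9 days = May 24 2007.
Next gap: 10 days. May 24 2007 + 10 days = Jun 3 2007.
Next gap: 11 days. Jun 3 2007 + 11 days = Jun 14 2007.
Next gap: 12 days. Jun 14 2007 + 12 days = Jun 26 2007.

Jun 26 2007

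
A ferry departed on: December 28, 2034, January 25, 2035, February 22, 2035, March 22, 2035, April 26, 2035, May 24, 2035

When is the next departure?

Gaps: 28, 28, 28, 35, 28 days — a mix of 28 and 35. Every date is a Thursday.
Each is the 4th Thursday of its month.
4th Thursday of June 2035: June 28, 2035.

June 28, 2035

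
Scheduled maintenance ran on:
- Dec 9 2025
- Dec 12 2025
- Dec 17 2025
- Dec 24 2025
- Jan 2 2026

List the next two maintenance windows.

Jan 13 2026, Jan 26 2026

The spacing grows by 2 each time: 3, 5, 7, 9 days.
Next gap: 11 days. Jan 2 2026 + 11 days = Jan 13 2026.
Next gap: 13 days. Jan 13 2026 + 13 days = Jan 26 2026.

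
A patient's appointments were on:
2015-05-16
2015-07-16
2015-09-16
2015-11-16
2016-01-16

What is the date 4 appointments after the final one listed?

2016-09-16

The day-of-month is always 16 (61, 62, 61, 61 days between events).
So this recurs on the 16th of every 2 months.
Next: March 2016 → 2016-03-16.
Next: May 2016 → 2016-05-16.
July 2016: 2016-07-16.
Next: September 2016 → 2016-09-16.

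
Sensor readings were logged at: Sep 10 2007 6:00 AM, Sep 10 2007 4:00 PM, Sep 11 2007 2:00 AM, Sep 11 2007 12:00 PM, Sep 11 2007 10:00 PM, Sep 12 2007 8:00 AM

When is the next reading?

Sep 12 2007 6:00 PM

The interval is a steady 10 hours (10, 10, 10, 10, 10).
Sep 12 2007 8:00 AM + 10 h = Sep 12 2007 6:00 PM.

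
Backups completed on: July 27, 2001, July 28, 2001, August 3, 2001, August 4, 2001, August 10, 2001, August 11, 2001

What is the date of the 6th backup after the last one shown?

Every event lands on a Friday or Saturday (gaps cycle 1, 6, 1, 6, 1).
So the schedule is: every Friday and Saturday.
Next Friday: August 17, 2001.
The following Saturday is August 18, 2001.
The following Friday is August 24, 2001.
Next Saturday: August 25, 2001.
The following Friday is August 31, 2001.
Next Saturday: September 1, 2001.

September 1, 2001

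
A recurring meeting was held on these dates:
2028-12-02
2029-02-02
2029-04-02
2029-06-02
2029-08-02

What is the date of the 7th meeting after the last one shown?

The day-of-month is always 2 (62, 59, 61, 61 days between events).
So this recurs on the 2nd of every 2 months.
October 2029: 2029-10-02.
December 2029: 2029-12-02.
Next: February 2030 → 2030-02-02.
Next: April 2030 → 2030-04-02.
Next: June 2030 → 2030-06-02.
August 2030: 2030-08-02.
October 2030: 2030-10-02.

2030-10-02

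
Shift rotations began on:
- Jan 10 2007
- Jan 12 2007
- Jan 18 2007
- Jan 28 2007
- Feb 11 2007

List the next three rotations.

Mar 1 2007, Mar 23 2007, Apr 18 2007

The spacing grows by 4 each time: 2, 6, 10, 14 days.
Next gap: 18 days. Feb 11 2007 + 18 days = Mar 1 2007.
Next gap: 22 days. Mar 1 2007 + 22 days = Mar 23 2007.
Next gap: 26 days. Mar 23 2007 + 26 days = Apr 18 2007.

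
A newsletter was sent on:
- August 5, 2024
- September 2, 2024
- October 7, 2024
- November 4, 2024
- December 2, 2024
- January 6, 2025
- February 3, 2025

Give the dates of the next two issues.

Gaps: 28, 35, 28, 28, 35, 28 days — a mix of 28 and 35. Every date is a Monday.
Each is the 1st Monday of its month.
March 2025 — 1st Monday is March 3, 2025.
1st Monday of April 2025: April 7, 2025.

March 3, 2025; April 7, 2025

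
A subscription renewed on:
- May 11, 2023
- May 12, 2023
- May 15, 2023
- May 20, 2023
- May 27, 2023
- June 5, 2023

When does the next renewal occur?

June 16, 2023

Gaps: 1, 3, 5, 7, 9 days — each gap is 2 larger than the previous one.
Next gap: 11 days. June 5, 2023 + 11 days = June 16, 2023.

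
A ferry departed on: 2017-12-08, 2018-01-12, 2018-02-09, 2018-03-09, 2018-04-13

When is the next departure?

2018-05-11

These are Fridays at 28- or 35-day spacing (35, 28, 28, 35).
The pattern: 2nd Friday of the month.
May 2018 — 2nd Friday is 2018-05-11.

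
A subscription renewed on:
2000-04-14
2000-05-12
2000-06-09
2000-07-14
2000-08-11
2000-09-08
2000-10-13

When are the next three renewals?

2000-11-10, 2000-12-08, 2001-01-12

Gaps: 28, 28, 35, 28, 28, 35 days — a mix of 28 and 35. Every date is a Friday.
Each is the 2nd Friday of its month.
November 2000 — 2nd Friday is 2000-11-10.
2nd Friday of December 2000: 2000-12-08.
2nd Friday of January 2001: 2001-01-12.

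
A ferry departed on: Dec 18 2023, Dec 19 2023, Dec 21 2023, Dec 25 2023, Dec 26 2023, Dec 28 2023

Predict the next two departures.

The gap pattern 1, 2, 4, 1, 2 repeats every 3 events.
These are the Mondays, Tuesdays and Thursdays of each week.
The following Monday is Jan 1 2024.
The following Tuesday is Jan 2 2024.

Jan 1 2024, Jan 2 2024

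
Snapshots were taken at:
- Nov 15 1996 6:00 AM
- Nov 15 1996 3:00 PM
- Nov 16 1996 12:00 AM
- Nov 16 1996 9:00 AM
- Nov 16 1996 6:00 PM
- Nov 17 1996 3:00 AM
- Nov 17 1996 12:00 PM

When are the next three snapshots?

Nov 17 1996 9:00 PM, Nov 18 1996 6:00 AM, Nov 18 1996 3:00 PM

Spacing: 9, 9, 9, 9, 9, 9 h — constant 9 h.
Nov 17 1996 12:00 PM + 9 h = Nov 17 1996 9:00 PM.
Nov 17 1996 9:00 PM + 9 h = Nov 18 1996 6:00 AM.
Nov 18 1996 6:00 AM + 9 h = Nov 18 1996 3:00 PM.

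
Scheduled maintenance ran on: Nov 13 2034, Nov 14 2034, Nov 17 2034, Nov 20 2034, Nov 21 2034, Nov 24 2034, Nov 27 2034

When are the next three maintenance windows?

Nov 28 2034, Dec 1 2034, Dec 4 2034

The gap pattern 1, 3, 3, 1, 3, 3 repeats every 3 events.
These are the Mondays, Tuesdays and Fridays of each week.
Next Tuesday: Nov 28 2034.
Next Friday: Dec 1 2034.
Next Monday: Dec 4 2034.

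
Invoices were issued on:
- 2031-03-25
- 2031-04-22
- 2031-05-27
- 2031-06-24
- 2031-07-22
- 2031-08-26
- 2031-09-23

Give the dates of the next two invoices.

2031-10-28, 2031-11-25

All dates are Tuesdays, 28, 35, 28, 28, 35, 28 days apart.
Specifically, the 4th Tuesday of each month.
October 2031 — 4th Tuesday is 2031-10-28.
November 2031 — 4th Tuesday is 2031-11-25.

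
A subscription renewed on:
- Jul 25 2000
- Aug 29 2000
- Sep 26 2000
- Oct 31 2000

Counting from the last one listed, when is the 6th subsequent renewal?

Every date is a Tuesday; gaps 35, 28, 35 days.
Each is the last Tuesday of its month (at least one falls on the 29th or later, ruling out '4th Tuesday').
Last Tuesday of November 2000: Nov 28 2000.
December 2000 ends with Tuesday Dec 26 2000.
January 2001 ends with Tuesday Jan 30 2001.
Last Tuesday of February 2001: Feb 27 2001.
March 2001 ends with Tuesday Mar 27 2001.
April 2001 ends with Tuesday Apr 24 2001.

Apr 24 2001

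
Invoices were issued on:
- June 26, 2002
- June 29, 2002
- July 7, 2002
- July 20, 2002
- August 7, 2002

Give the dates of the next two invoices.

Intervals are 3, 8, 13, 18 days — an arithmetic progression with common difference 5.
Next gap: 23 days. August 7, 2002 + 23 days = August 30, 2002.
Next gap: 28 days. August 30, 2002 + 28 days = September 27, 2002.

August 30, 2002; September 27, 2002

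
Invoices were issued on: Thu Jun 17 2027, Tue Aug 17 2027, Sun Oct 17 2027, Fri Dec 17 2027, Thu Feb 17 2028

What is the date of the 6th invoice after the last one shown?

The day-of-month is always 17 (61, 61, 61, 62 days between events).
So this recurs on the 17th of every 2 months.
Next: April 2028 → Mon Apr 17 2028.
June 2028: Sat Jun 17 2028.
Next: August 2028 → Thu Aug 17 2028.
October 2028: Tue Oct 17 2028.
Next: December 2028 → Sun Dec 17 2028.
February 2029: Sat Feb 17 2029.

Sat Feb 17 2029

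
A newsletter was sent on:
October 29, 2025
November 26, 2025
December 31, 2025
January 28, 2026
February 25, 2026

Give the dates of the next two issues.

March 25, 2026; April 29, 2026

Every date is a Wednesday; gaps 28, 35, 28, 28 days.
Each is the last Wednesday of its month (at least one falls on the 29th or later, ruling out '4th Wednesday').
March 2026 ends with Wednesday March 25, 2026.
April 2026 ends with Wednesday April 29, 2026.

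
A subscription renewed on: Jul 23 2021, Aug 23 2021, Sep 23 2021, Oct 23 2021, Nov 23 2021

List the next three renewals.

Dec 23 2021, Jan 23 2022, Feb 23 2022

Gaps: 31, 31, 30, 31 days — not constant. Every event is on the 23rd of the month.
Pattern: the 23rd of each month.
December 2021: Dec 23 2021.
Next: January 2022 → Jan 23 2022.
Next: February 2022 → Feb 23 2022.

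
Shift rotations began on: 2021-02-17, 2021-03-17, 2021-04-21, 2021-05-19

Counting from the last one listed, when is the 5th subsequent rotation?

2021-10-20

These are Wednesdays at 28- or 35-day spacing (28, 35, 28).
The pattern: 3rd Wednesday of the month.
June 2021 — 3rd Wednesday is 2021-06-16.
3rd Wednesday of July 2021: 2021-07-21.
August 2021 — 3rd Wednesday is 2021-08-18.
3rd Wednesday of September 2021: 2021-09-15.
October 2021 — 3rd Wednesday is 2021-10-20.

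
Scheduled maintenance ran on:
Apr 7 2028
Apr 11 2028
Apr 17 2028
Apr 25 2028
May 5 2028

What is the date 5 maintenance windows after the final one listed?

The spacing grows by 2 each time: 4, 6, 8, 10 days.
Next gap: 12 days. May 5 2028 + 12 days = May 17 2028.
Next gap: 14 days. May 17 2028 + 14 days = May 31 2028.
Next gap: 16 days. May 31 2028 + 16 days = Jun 16 2028.
Next gap: 18 days. Jun 16 2028 + 18 days = Jul 4 2028.
Next gap: 20 days. Jul 4 2028 + 20 days = Jul 24 2028.

Jul 24 2028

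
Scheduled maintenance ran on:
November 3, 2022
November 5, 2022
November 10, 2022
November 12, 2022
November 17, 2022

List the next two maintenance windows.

November 19, 2022; November 24, 2022

The gap pattern 2, 5, 2, 5 repeats every 2 events.
These are the Thursdays and Saturdays of each week.
Next Saturday: November 19, 2022.
Next Thursday: November 24, 2022.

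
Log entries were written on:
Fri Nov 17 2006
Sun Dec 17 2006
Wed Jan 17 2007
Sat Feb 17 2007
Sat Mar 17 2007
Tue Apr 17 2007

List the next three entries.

Gaps: 30, 31, 31, 28, 31 days — not constant. Every event is on the 17th of the month.
Pattern: the 17th of each month.
Next: May 2007 → Thu May 17 2007.
June 2007: Sun Jun 17 2007.
July 2007: Tue Jul 17 2007.

Thu May 17 2007, Sun Jun 17 2007, Tue Jul 17 2007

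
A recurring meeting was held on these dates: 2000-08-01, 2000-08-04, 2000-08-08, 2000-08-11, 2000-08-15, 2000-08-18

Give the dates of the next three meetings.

Every event lands on a Tuesday or Friday (gaps cycle 3, 4, 3, 4, 3).
So the schedule is: every Tuesday and Friday.
The following Tuesday is 2000-08-22.
Next Friday: 2000-08-25.
The following Tuesday is 2000-08-29.

2000-08-22, 2000-08-25, 2000-08-29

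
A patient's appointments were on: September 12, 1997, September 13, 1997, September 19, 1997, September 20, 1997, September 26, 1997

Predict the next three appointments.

Every event lands on a Friday or Saturday (gaps cycle 1, 6, 1, 6).
So the schedule is: every Friday and Saturday.
Next Saturday: September 27, 1997.
The following Friday is October 3, 1997.
The following Saturday is October 4, 1997.

September 27, 1997; October 3, 1997; October 4, 1997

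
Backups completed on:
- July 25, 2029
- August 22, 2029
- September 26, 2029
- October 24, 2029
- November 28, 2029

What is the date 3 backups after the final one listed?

All dates are Wednesdays, 28, 35, 28, 35 days apart.
Specifically, the 4th Wednesday of each month.
4th Wednesday of December 2029: December 26, 2029.
January 2030 — 4th Wednesday is January 23, 2030.
February 2030 — 4th Wednesday is February 27, 2030.

February 27, 2030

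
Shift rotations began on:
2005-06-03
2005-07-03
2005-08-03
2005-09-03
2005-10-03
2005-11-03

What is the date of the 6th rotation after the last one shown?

Each date is the 3rd; the gaps (30, 31, 31, 30, 31) track the month lengths.
The rule is the 3rd of each month.
December 2005: 2005-12-03.
Next: January 2006 → 2006-01-03.
February 2006: 2006-02-03.
Next: March 2006 → 2006-03-03.
Next: April 2006 → 2006-04-03.
Next: May 2006 → 2006-05-03.

2006-05-03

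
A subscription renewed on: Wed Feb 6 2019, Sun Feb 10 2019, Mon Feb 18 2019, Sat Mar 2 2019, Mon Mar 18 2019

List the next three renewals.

The spacing grows by 4 each time: 4, 8, 12, 16 days.
Next gap: 20 days. Mon Mar 18 2019 + 20 days = Sun Apr 7 2019.
Next gap: 24 days. Sun Apr 7 2019 + 24 days = Wed May 1 2019.
Next gap: 28 days. Wed May 1 2019 + 28 days = Wed May 29 2019.

Sun Apr 7 2019, Wed May 1 2019, Wed May 29 2019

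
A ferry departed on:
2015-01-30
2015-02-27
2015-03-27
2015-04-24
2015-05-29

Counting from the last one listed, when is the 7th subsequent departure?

2015-12-25

Every date is a Friday; gaps 28, 28, 28, 35 days.
Each is the last Friday of its month (at least one falls on the 29th or later, ruling out '4th Friday').
Last Friday of June 2015: 2015-06-26.
July 2015 ends with Friday 2015-07-31.
Last Friday of August 2015: 2015-08-28.
September 2015 ends with Friday 2015-09-25.
October 2015 ends with Friday 2015-10-30.
November 2015 ends with Friday 2015-11-27.
Last Friday of December 2015: 2015-12-25.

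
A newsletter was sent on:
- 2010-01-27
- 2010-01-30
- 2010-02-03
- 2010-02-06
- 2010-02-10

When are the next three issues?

2010-02-13, 2010-02-17, 2010-02-20

Every event lands on a Wednesday or Saturday (gaps cycle 3, 4, 3, 4).
So the schedule is: every Wednesday and Saturday.
The following Saturday is 2010-02-13.
Next Wednesday: 2010-02-17.
Next Saturday: 2010-02-20.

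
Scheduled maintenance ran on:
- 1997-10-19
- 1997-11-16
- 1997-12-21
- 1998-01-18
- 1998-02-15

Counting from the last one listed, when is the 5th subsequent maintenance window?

These are Sundays at 28- or 35-day spacing (28, 35, 28, 28).
The pattern: 3rd Sunday of the month.
3rd Sunday of March 1998: 1998-03-15.
3rd Sunday of April 1998: 1998-04-19.
May 1998 — 3rd Sunday is 1998-05-17.
June 1998 — 3rd Sunday is 1998-06-21.
July 1998 — 3rd Sunday is 1998-07-19.

1998-07-19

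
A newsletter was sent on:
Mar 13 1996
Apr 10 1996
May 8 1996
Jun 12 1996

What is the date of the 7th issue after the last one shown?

These are Wednesdays at 28- or 35-day spacing (28, 28, 35).
The pattern: 2nd Wednesday of the month.
July 1996 — 2nd Wednesday is Jul 10 1996.
August 1996 — 2nd Wednesday is Aug 14 1996.
2nd Wednesday of September 1996: Sep 11 1996.
October 1996 — 2nd Wednesday is Oct 9 1996.
November 1996 — 2nd Wednesday is Nov 13 1996.
2nd Wednesday of December 1996: Dec 11 1996.
January 1997 — 2nd Wednesday is Jan 8 1997.

Jan 8 1997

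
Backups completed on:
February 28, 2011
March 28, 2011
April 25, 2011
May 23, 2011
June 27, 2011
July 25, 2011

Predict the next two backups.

August 22, 2011; September 26, 2011

Gaps: 28, 28, 28, 35, 28 days — a mix of 28 and 35. Every date is a Monday.
Each is the 4th Monday of its month.
4th Monday of August 2011: August 22, 2011.
4th Monday of September 2011: September 26, 2011.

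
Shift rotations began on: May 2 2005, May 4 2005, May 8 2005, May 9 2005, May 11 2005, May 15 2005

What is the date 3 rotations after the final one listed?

Gaps: 2, 4, 1, 2, 4 days — not constant, but cyclic with period 3.
The events fall on every Monday, Wednesday and Sunday.
Next Monday: May 16 2005.
The following Wednesday is May 18 2005.
Next Sunday: May 22 2005.

May 22 2005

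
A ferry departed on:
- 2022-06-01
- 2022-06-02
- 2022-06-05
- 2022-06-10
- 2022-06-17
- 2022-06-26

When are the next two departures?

The spacing grows by 2 each time: 1, 3, 5, 7, 9 days.
Next gap: 11 days. 2022-06-26 + 11 days = 2022-07-07.
Next gap: 13 days. 2022-07-07 + 13 days = 2022-07-20.

2022-07-07, 2022-07-20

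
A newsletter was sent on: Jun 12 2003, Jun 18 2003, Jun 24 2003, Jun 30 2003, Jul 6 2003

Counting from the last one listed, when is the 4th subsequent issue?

Jul 30 2003

Every event comes 6 days after the last (6, 6, 6, 6).
Jul 6 2003 + 6 days = Jul 12 2003.
Jul 12 2003 + 6 days = Jul 18 2003.
Jul 18 2003 + 6 days = Jul 24 2003.
Jul 24 2003 + 6 days = Jul 30 2003.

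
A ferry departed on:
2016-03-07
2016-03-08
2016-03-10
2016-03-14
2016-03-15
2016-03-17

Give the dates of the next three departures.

Gaps: 1, 2, 4, 1, 2 days — not constant, but cyclic with period 3.
The events fall on every Monday, Tuesday and Thursday.
Next Monday: 2016-03-21.
The following Tuesday is 2016-03-22.
The following Thursday is 2016-03-24.

2016-03-21, 2016-03-22, 2016-03-24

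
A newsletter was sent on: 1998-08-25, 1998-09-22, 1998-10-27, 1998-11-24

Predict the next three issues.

1998-12-22, 1999-01-26, 1999-02-23

All dates are Tuesdays, 28, 35, 28 days apart.
Specifically, the 4th Tuesday of each month.
December 1998 — 4th Tuesday is 1998-12-22.
4th Tuesday of January 1999: 1999-01-26.
4th Tuesday of February 1999: 1999-02-23.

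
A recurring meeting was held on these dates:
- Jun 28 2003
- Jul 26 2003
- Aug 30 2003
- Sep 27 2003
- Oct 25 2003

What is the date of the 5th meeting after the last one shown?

Every date is a Saturday; gaps 28, 35, 28, 28 days.
Each is the last Saturday of its month (at least one falls on the 29th or later, ruling out '4th Saturday').
Last Saturday of November 2003: Nov 29 2003.
December 2003 ends with Saturday Dec 27 2003.
January 2004 ends with Saturday Jan 31 2004.
February 2004 ends with Saturday Feb 28 2004.
Last Saturday of March 2004: Mar 27 2004.

Mar 27 2004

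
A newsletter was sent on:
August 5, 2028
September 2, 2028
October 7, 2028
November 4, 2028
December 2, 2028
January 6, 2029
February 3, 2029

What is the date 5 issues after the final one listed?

July 7, 2029

These are Saturdays at 28- or 35-day spacing (28, 35, 28, 28, 35, 28).
The pattern: 1st Saturday of the month.
March 2029 — 1st Saturday is March 3, 2029.
April 2029 — 1st Saturday is April 7, 2029.
1st Saturday of May 2029: May 5, 2029.
June 2029 — 1st Saturday is June 2, 2029.
1st Saturday of July 2029: July 7, 2029.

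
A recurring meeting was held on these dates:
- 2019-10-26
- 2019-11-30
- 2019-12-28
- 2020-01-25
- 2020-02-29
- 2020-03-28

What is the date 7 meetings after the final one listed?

2020-10-31

All Saturdays; the gaps (35, 28, 28, 35, 28) vary with month length.
This is the last Saturday of each month.
April 2020 ends with Saturday 2020-04-25.
Last Saturday of May 2020: 2020-05-30.
Last Saturday of June 2020: 2020-06-27.
Last Saturday of July 2020: 2020-07-25.
August 2020 ends with Saturday 2020-08-29.
Last Saturday of September 2020: 2020-09-26.
Last Saturday of October 2020: 2020-10-31.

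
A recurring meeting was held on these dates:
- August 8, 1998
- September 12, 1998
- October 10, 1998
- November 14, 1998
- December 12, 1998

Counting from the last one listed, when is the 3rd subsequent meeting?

These are Saturdays at 28- or 35-day spacing (35, 28, 35, 28).
The pattern: 2nd Saturday of the month.
January 1999 — 2nd Saturday is January 9, 1999.
February 1999 — 2nd Saturday is February 13, 1999.
March 1999 — 2nd Saturday is March 13, 1999.

March 13, 1999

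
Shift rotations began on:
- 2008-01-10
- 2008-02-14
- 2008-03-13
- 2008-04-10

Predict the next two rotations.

2008-05-08, 2008-06-12

All dates are Thursdays, 35, 28, 28 days apart.
Specifically, the 2nd Thursday of each month.
2nd Thursday of May 2008: 2008-05-08.
2nd Thursday of June 2008: 2008-06-12.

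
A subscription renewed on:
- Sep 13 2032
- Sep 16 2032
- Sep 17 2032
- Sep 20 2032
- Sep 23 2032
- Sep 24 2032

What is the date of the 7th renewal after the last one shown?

Every event lands on a Monday or Thursday or Friday (gaps cycle 3, 1, 3, 3, 1).
So the schedule is: every Monday, Thursday and Friday.
Next Monday: Sep 27 2032.
Next Thursday: Sep 30 2032.
Next Friday: Oct 1 2032.
Next Monday: Oct 4 2032.
Next Thursday: Oct 7 2032.
Next Friday: Oct 8 2032.
The following Monday is Oct 11 2032.

Oct 11 2032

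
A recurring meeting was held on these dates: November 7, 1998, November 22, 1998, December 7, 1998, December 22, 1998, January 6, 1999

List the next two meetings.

Every event comes 15 days after the last (15, 15, 15, 15).
January 6, 1999 + 15 days = January 21, 1999.
January 21, 1999 + 15 days = February 5, 1999.

January 21, 1999; February 5, 1999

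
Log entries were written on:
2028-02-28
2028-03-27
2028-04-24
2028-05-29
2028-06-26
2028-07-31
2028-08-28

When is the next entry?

2028-09-25

These are Mondays with 28, 28, 35, 28, 35, 28-day gaps.
Each is the final Monday of its month — 2028-05-29 is past the 28th, so '4th Monday' doesn't fit.
Last Monday of September 2028: 2028-09-25.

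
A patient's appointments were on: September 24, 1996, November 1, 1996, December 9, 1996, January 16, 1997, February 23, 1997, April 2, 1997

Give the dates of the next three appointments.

May 10, 1997; June 17, 1997; July 25, 1997

Gaps between consecutive events: 38, 38, 38, 38, 38 days — a constant 38-day interval.
April 2, 1997 + 38 days = May 10, 1997.
May 10, 1997 + 38 days = June 17, 1997.
June 17, 1997 + 38 days = July 25, 1997.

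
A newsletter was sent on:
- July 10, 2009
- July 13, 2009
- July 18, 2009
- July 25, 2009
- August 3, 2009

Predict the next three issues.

August 14, 2009; August 27, 2009; September 11, 2009

Intervals are 3, 5, 7, 9 days — an arithmetic progression with common difference 2.
Next gap: 11 days. August 3, 2009 + 11 days = August 14, 2009.
Next gap: 13 days. August 14, 2009 + 13 days = August 27, 2009.
Next gap: 15 days. August 27, 2009 + 15 days = September 11, 2009.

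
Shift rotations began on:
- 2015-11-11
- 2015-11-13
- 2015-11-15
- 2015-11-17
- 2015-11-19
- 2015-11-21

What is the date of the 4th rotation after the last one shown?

2015-11-29

The spacing is 2, 2, 2, 2, 2 days — always 2 days.
2015-11-21 + 2 days = 2015-11-23.
2015-11-23 + 2 days = 2015-11-25.
2015-11-25 + 2 days = 2015-11-27.
2015-11-27 + 2 days = 2015-11-29.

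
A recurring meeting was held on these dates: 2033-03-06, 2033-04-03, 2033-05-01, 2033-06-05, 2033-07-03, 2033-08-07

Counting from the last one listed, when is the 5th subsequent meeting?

2034-01-01

All dates are Sundays, 28, 28, 35, 28, 35 days apart.
Specifically, the 1st Sunday of each month.
1st Sunday of September 2033: 2033-09-04.
October 2033 — 1st Sunday is 2033-10-02.
November 2033 — 1st Sunday is 2033-11-06.
December 2033 — 1st Sunday is 2033-12-04.
1st Sunday of January 2034: 2034-01-01.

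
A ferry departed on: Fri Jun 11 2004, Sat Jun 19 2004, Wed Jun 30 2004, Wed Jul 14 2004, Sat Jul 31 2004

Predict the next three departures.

The spacing grows by 3 each time: 8, 11, 14, 17 days.
Next gap: 20 days. Sat Jul 31 2004 + 20 days = Fri Aug 20 2004.
Next gap: 23 days. Fri Aug 20 2004 + 23 days = Sun Sep 12 2004.
Next gap: 26 days. Sun Sep 12 2004 + 26 days = Fri Oct 8 2004.

Fri Aug 20 2004, Sun Sep 12 2004, Fri Oct 8 2004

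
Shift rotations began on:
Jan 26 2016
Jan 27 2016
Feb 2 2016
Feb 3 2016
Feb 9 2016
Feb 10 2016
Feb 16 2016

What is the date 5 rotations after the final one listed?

Mar 2 2016

Gaps: 1, 6, 1, 6, 1, 6 days — not constant, but cyclic with period 2.
The events fall on every Tuesday and Wednesday.
The following Wednesday is Feb 17 2016.
Next Tuesday: Feb 23 2016.
The following Wednesday is Feb 24 2016.
The following Tuesday is Mar 1 2016.
Next Wednesday: Mar 2 2016.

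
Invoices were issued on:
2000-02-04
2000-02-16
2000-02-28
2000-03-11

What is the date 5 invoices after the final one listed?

2000-05-10

Gaps between consecutive events: 12, 12, 12 days — a constant 12-day interval.
2000-03-11 + 12 days = 2000-03-23.
2000-03-23 + 12 days = 2000-04-04.
2000-04-04 + 12 days = 2000-04-16.
2000-04-16 + 12 days = 2000-04-28.
2000-04-28 + 12 days = 2000-05-10.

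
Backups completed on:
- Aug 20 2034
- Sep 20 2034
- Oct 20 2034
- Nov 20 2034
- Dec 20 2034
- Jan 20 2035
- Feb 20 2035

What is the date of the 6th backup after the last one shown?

Aug 20 2035

The day-of-month is always 20 (31, 30, 31, 30, 31, 31 days between events).
So this recurs on the 20th of each month.
Next: March 2035 → Mar 20 2035.
Next: April 2035 → Apr 20 2035.
Next: May 2035 → May 20 2035.
June 2035: Jun 20 2035.
Next: July 2035 → Jul 20 2035.
Next: August 2035 → Aug 20 2035.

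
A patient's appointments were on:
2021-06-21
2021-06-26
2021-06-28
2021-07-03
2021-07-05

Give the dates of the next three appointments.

2021-07-10, 2021-07-12, 2021-07-17

Every event lands on a Monday or Saturday (gaps cycle 5, 2, 5, 2).
So the schedule is: every Monday and Saturday.
Next Saturday: 2021-07-10.
The following Monday is 2021-07-12.
Next Saturday: 2021-07-17.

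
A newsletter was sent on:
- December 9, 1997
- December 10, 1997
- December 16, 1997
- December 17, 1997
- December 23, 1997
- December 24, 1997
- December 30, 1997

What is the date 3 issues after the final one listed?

The gap pattern 1, 6, 1, 6, 1, 6 repeats every 2 events.
These are the Tuesdays and Wednesdays of each week.
The following Wednesday is December 31, 1997.
The following Tuesday is January 6, 1998.
The following Wednesday is January 7, 1998.

January 7, 1998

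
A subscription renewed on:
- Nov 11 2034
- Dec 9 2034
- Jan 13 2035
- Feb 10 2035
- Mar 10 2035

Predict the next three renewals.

These are Saturdays at 28- or 35-day spacing (28, 35, 28, 28).
The pattern: 2nd Saturday of the month.
April 2035 — 2nd Saturday is Apr 14 2035.
2nd Saturday of May 2035: May 12 2035.
June 2035 — 2nd Saturday is Jun 9 2035.

Apr 14 2035, May 12 2035, Jun 9 2035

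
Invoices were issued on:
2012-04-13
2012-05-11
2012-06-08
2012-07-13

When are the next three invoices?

2012-08-10, 2012-09-14, 2012-10-12

Gaps: 28, 28, 35 days — a mix of 28 and 35. Every date is a Friday.
Each is the 2nd Friday of its month.
2nd Friday of August 2012: 2012-08-10.
September 2012 — 2nd Friday is 2012-09-14.
October 2012 — 2nd Friday is 2012-10-12.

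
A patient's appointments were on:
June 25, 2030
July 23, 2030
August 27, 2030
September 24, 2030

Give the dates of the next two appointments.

October 22, 2030; November 26, 2030

Gaps: 28, 35, 28 days — a mix of 28 and 35. Every date is a Tuesday.
Each is the 4th Tuesday of its month.
October 2030 — 4th Tuesday is October 22, 2030.
November 2030 — 4th Tuesday is November 26, 2030.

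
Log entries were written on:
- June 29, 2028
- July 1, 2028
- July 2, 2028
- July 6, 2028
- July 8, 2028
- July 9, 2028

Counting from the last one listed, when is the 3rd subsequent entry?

July 16, 2028

Every event lands on a Thursday or Saturday or Sunday (gaps cycle 2, 1, 4, 2, 1).
So the schedule is: every Thursday, Saturday and Sunday.
Next Thursday: July 13, 2028.
Next Saturday: July 15, 2028.
Next Sunday: July 16, 2028.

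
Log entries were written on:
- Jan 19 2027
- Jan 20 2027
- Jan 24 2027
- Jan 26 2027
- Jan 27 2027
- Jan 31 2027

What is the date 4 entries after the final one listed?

The gap pattern 1, 4, 2, 1, 4 repeats every 3 events.
These are the Tuesdays, Wednesdays and Sundays of each week.
Next Tuesday: Feb 2 2027.
Next Wednesday: Feb 3 2027.
Next Sunday: Feb 7 2027.
Next Tuesday: Feb 9 2027.

Feb 9 2027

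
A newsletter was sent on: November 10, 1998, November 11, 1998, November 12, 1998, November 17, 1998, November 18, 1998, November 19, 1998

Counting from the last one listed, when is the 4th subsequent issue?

Every event lands on a Tuesday or Wednesday or Thursday (gaps cycle 1, 1, 5, 1, 1).
So the schedule is: every Tuesday, Wednesday and Thursday.
Next Tuesday: November 24, 1998.
Next Wednesday: November 25, 1998.
The following Thursday is November 26, 1998.
Next Tuesday: December 1, 1998.

December 1, 1998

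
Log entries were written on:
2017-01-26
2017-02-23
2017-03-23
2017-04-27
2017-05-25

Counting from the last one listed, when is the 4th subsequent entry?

2017-09-28

All dates are Thursdays, 28, 28, 35, 28 days apart.
Specifically, the 4th Thursday of each month.
4th Thursday of June 2017: 2017-06-22.
4th Thursday of July 2017: 2017-07-27.
4th Thursday of August 2017: 2017-08-24.
September 2017 — 4th Thursday is 2017-09-28.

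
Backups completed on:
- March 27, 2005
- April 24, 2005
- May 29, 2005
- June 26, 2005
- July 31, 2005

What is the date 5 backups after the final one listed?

December 25, 2005

All Sundays; the gaps (28, 35, 28, 35) vary with month length.
This is the last Sunday of each month.
Last Sunday of August 2005: August 28, 2005.
September 2005 ends with Sunday September 25, 2005.
October 2005 ends with Sunday October 30, 2005.
Last Sunday of November 2005: November 27, 2005.
December 2005 ends with Sunday December 25, 2005.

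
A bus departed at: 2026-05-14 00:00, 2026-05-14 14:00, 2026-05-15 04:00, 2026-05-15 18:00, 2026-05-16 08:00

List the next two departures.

The interval is a steady 14 hours (14, 14, 14, 14).
2026-05-16 08:00 + 14 h = 2026-05-16 22:00.
2026-05-16 22:00 + 14 h = 2026-05-17 12:00.

2026-05-16 22:00, 2026-05-17 12:00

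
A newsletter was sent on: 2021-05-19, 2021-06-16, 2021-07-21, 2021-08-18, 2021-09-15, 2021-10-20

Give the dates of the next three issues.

All dates are Wednesdays, 28, 35, 28, 28, 35 days apart.
Specifically, the 3rd Wednesday of each month.
November 2021 — 3rd Wednesday is 2021-11-17.
December 2021 — 3rd Wednesday is 2021-12-15.
January 2022 — 3rd Wednesday is 2022-01-19.

2021-11-17, 2021-12-15, 2022-01-19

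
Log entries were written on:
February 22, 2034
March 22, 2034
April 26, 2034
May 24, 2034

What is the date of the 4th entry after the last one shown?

All dates are Wednesdays, 28, 35, 28 days apart.
Specifically, the 4th Wednesday of each month.
4th Wednesday of June 2034: June 28, 2034.
4th Wednesday of July 2034: July 26, 2034.
August 2034 — 4th Wednesday is August 23, 2034.
September 2034 — 4th Wednesday is September 27, 2034.

September 27, 2034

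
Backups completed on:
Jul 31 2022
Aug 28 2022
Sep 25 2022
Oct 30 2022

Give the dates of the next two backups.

All Sundays; the gaps (28, 28, 35) vary with month length.
This is the last Sunday of each month.
November 2022 ends with Sunday Nov 27 2022.
December 2022 ends with Sunday Dec 25 2022.

Nov 27 2022, Dec 25 2022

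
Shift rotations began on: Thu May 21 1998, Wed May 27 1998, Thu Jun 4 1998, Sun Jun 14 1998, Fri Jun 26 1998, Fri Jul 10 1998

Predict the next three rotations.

Sun Jul 26 1998, Thu Aug 13 1998, Wed Sep 2 1998

Gaps: 6, 8, 10, 12, 14 days — each gap is 2 larger than the previous one.
Next gap: 16 days. Fri Jul 10 1998 + 16 days = Sun Jul 26 1998.
Next gap: 18 days. Sun Jul 26 1998 + 18 days = Thu Aug 13 1998.
Next gap: 20 days. Thu Aug 13 1998 + 20 days = Wed Sep 2 1998.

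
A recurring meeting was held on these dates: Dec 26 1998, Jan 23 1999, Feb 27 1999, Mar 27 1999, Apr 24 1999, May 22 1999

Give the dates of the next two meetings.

All dates are Saturdays, 28, 35, 28, 28, 28 days apart.
Specifically, the 4th Saturday of each month.
June 1999 — 4th Saturday is Jun 26 1999.
July 1999 — 4th Saturday is Jul 24 1999.

Jun 26 1999, Jul 24 1999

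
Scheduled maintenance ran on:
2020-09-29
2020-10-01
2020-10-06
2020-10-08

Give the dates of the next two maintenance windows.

2020-10-13, 2020-10-15

Every event lands on a Tuesday or Thursday (gaps cycle 2, 5, 2).
So the schedule is: every Tuesday and Thursday.
Next Tuesday: 2020-10-13.
The following Thursday is 2020-10-15.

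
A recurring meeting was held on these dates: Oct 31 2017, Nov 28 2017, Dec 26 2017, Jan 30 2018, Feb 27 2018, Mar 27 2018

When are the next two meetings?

Apr 24 2018, May 29 2018

These are Tuesdays with 28, 28, 35, 28, 28-day gaps.
Each is the final Tuesday of its month — Oct 31 2017 is past the 28th, so '4th Tuesday' doesn't fit.
Last Tuesday of April 2018: Apr 24 2018.
Last Tuesday of May 2018: May 29 2018.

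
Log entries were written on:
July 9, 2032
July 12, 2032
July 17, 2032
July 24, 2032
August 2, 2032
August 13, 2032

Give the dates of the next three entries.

Intervals are 3, 5, 7, 9, 11 days — an arithmetic progression with common difference 2.
Next gap: 13 days. August 13, 2032 + 13 days = August 26, 2032.
Next gap: 15 days. August 26, 2032 + 15 days = September 10, 2032.
Next gap: 17 days. September 10, 2032 + 17 days = September 27, 2032.

August 26, 2032; September 10, 2032; September 27, 2032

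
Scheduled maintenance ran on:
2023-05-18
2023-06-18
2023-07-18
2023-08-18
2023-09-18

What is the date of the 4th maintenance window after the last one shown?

2024-01-18

Each date is the 18th; the gaps (31, 30, 31, 31) track the month lengths.
The rule is the 18th of each month.
Next: October 2023 → 2023-10-18.
Next: November 2023 → 2023-11-18.
December 2023: 2023-12-18.
January 2024: 2024-01-18.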